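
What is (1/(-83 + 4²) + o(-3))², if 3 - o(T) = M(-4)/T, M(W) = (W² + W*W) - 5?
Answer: 644809/4489 ≈ 143.64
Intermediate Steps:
M(W) = -5 + 2*W² (M(W) = (W² + W²) - 5 = 2*W² - 5 = -5 + 2*W²)
o(T) = 3 - 27/T (o(T) = 3 - (-5 + 2*(-4)²)/T = 3 - (-5 + 2*16)/T = 3 - (-5 + 32)/T = 3 - 27/T)
(1/(-83 + 4²) + o(-3))² = (1/(-83 + 4²) + (3 - 27/(-3)))² = (1/(-83 + 16) + (3 - 27*(-⅓)))² = (1/(-67) + (3 + 9))² = (-1/67 + 12)² = (803/67)² = 644809/4489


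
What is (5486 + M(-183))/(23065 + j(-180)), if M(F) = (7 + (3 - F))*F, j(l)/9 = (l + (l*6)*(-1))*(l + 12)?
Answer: 29833/1337735 ≈ 0.022301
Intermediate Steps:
j(l) = -45*l*(12 + l) (j(l) = 9*((l + (l*6)*(-1))*(l + 12)) = 9*((l + (6*l)*(-1))*(12 + l)) = 9*((l - 6*l)*(12 + l)) = 9*((-5*l)*(12 + l)) = 9*(-5*l*(12 + l)) = -45*l*(12 + l))
M(F) = F*(10 - F) (M(F) = (10 - F)*F = F*(10 - F))
(5486 + M(-183))/(23065 + j(-180)) = (5486 - 183*(10 - 1*(-183)))/(23065 - 45*(-180)*(12 - 180)) = (5486 - 183*(10 + 183))/(23065 - 45*(-180)*(-168)) = (5486 - 183*193)/(23065 - 1360800) = (5486 - 35319)/(-1337735) = -29833*(-1/1337735) = 29833/1337735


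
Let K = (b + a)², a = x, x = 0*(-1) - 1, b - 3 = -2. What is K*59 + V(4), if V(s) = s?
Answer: 4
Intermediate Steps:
b = 1 (b = 3 - 2 = 1)
x = -1 (x = 0 - 1 = -1)
a = -1
K = 0 (K = (1 - 1)² = 0² = 0)
K*59 + V(4) = 0*59 + 4 = 0 + 4 = 4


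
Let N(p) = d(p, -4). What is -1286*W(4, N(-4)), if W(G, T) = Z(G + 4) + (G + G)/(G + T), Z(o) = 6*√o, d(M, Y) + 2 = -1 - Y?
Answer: -10288/5 - 15432*√2 ≈ -23882.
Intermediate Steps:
d(M, Y) = -3 - Y (d(M, Y) = -2 + (-1 - Y) = -3 - Y)
N(p) = 1 (N(p) = -3 - 1*(-4) = -3 + 4 = 1)
W(G, T) = 6*√(4 + G) + 2*G/(G + T) (W(G, T) = 6*√(G + 4) + (G + G)/(G + T) = 6*√(4 + G) + (2*G)/(G + T) = 6*√(4 + G) + 2*G/(G + T))
-1286*W(4, N(-4)) = -2572*(4 + 3*4*√(4 + 4) + 3*1*√(4 + 4))/(4 + 1) = -2572*(4 + 3*4*√8 + 3*1*√8)/5 = -2572*(4 + 3*4*(2*√2) + 3*1*(2*√2))/5 = -2572*(4 + 24*√2 + 6*√2)/5 = -2572*(4 + 30*√2)/5 = -1286*(8/5 + 12*√2) = -10288/5 - 15432*√2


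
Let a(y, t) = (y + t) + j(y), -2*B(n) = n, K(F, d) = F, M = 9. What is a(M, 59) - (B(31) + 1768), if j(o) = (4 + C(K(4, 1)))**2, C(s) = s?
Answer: -3241/2 ≈ -1620.5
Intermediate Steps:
B(n) = -n/2
j(o) = 64 (j(o) = (4 + 4)**2 = 8**2 = 64)
a(y, t) = 64 + t + y (a(y, t) = (y + t) + 64 = (t + y) + 64 = 64 + t + y)
a(M, 59) - (B(31) + 1768) = (64 + 59 + 9) - (-1/2*31 + 1768) = 132 - (-31/2 + 1768) = 132 - 1*3505/2 = 132 - 3505/2 = -3241/2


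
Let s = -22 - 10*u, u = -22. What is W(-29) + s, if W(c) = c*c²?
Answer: -24191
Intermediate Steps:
W(c) = c³
s = 198 (s = -22 - 10*(-22) = -22 + 220 = 198)
W(-29) + s = (-29)³ + 198 = -24389 + 198 = -24191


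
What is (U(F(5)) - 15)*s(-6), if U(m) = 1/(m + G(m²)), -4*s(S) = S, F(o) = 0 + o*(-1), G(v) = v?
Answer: -897/40 ≈ -22.425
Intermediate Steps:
F(o) = -o (F(o) = 0 - o = -o)
s(S) = -S/4
U(m) = 1/(m + m²)
(U(F(5)) - 15)*s(-6) = (1/(((-1*5))*(1 - 1*5)) - 15)*(-¼*(-6)) = (1/((-5)*(1 - 5)) - 15)*(3/2) = (-⅕/(-4) - 15)*(3/2) = (-⅕*(-¼) - 15)*(3/2) = (1/20 - 15)*(3/2) = -299/20*3/2 = -897/40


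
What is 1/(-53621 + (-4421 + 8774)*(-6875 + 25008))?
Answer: 1/78879328 ≈ 1.2678e-8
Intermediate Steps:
1/(-53621 + (-4421 + 8774)*(-6875 + 25008)) = 1/(-53621 + 4353*18133) = 1/(-53621 + 78932949) = 1/78879328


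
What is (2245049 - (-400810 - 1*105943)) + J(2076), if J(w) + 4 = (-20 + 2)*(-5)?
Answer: 2751888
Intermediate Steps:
J(w) = 86 (J(w) = -4 + (-20 + 2)*(-5) = -4 - 18*(-5) = -4 + 90 = 86)
(2245049 - (-400810 - 1*105943)) + J(2076) = (2245049 - (-400810 - 1*105943)) + 86 = (2245049 - (-400810 - 105943)) + 86 = (2245049 - 1*(-506753)) + 86 = (2245049 + 506753) + 86 = 2751802 + 86 = 2751888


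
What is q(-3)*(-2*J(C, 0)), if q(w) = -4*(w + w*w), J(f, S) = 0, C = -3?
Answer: 0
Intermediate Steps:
q(w) = -4*w - 4*w**2 (q(w) = -4*(w + w**2) = -4*w - 4*w**2)
q(-3)*(-2*J(C, 0)) = (-4*(-3)*(1 - 3))*(-2*0) = -4*(-3)*(-2)*0 = -24*0 = 0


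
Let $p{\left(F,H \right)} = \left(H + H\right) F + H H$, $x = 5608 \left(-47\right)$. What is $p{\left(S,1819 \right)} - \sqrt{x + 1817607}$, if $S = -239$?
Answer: $2439279 - \sqrt{1554031} \approx 2.438 \cdot 10^{6}$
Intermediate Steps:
$x = -263576$
$p{\left(F,H \right)} = H^{2} + 2 F H$ ($p{\left(F,H \right)} = 2 H F + H^{2} = 2 F H + H^{2} = H^{2} + 2 F H$)
$p{\left(S,1819 \right)} - \sqrt{x + 1817607} = 1819 \left(1819 + 2 \left(-239\right)\right) - \sqrt{-263576 + 1817607} = 1819 \left(1819 - 478\right) - \sqrt{1554031} = 1819 \cdot 1341 - \sqrt{1554031} = 2439279 - \sqrt{1554031}$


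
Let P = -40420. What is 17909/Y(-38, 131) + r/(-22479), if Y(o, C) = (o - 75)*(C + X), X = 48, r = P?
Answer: 414998929/454682733 ≈ 0.91272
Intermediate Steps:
r = -40420
Y(o, C) = (-75 + o)*(48 + C) (Y(o, C) = (o - 75)*(C + 48) = (-75 + o)*(48 + C))
17909/Y(-38, 131) + r/(-22479) = 17909/(-3600 - 75*131 + 48*(-38) + 131*(-38)) - 40420/(-22479) = 17909/(-3600 - 9825 - 1824 - 4978) - 40420*(-1/22479) = 17909/(-20227) + 40420/22479 = 17909*(-1/20227) + 40420/22479 = -17909/20227 + 40420/22479 = 414998929/454682733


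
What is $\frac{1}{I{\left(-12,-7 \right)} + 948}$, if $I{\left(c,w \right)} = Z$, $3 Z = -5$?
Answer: $\frac{3}{2839} \approx 0.0010567$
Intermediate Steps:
$Z = - \frac{5}{3}$ ($Z = \frac{1}{3} \left(-5\right) = - \frac{5}{3} \approx -1.6667$)
$I{\left(c,w \right)} = - \frac{5}{3}$
$\frac{1}{I{\left(-12,-7 \right)} + 948} = \frac{1}{- \frac{5}{3} + 948} = \frac{1}{\frac{2839}{3}} = \frac{3}{2839}$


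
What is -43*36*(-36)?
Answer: 55728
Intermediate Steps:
-43*36*(-36) = -1548*(-36) = 55728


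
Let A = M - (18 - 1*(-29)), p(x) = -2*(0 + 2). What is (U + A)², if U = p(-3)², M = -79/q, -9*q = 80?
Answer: 3129361/6400 ≈ 488.96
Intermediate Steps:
q = -80/9 (q = -⅑*80 = -80/9 ≈ -8.8889)
p(x) = -4 (p(x) = -2*2 = -4)
M = 711/80 (M = -79/(-80/9) = -79*(-9/80) = 711/80 ≈ 8.8875)
U = 16 (U = (-4)² = 16)
A = -3049/80 (A = 711/80 - (18 - 1*(-29)) = 711/80 - (18 + 29) = 711/80 - 1*47 = 711/80 - 47 = -3049/80 ≈ -38.112)
(U + A)² = (16 - 3049/80)² = (-1769/80)² = 3129361/6400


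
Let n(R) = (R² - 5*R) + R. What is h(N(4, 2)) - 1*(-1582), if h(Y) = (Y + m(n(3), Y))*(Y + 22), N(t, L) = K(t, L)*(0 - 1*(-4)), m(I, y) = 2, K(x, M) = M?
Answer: 1882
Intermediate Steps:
n(R) = R² - 4*R
N(t, L) = 4*L (N(t, L) = L*(0 - 1*(-4)) = L*(0 + 4) = L*4 = 4*L)
h(Y) = (2 + Y)*(22 + Y) (h(Y) = (Y + 2)*(Y + 22) = (2 + Y)*(22 + Y))
h(N(4, 2)) - 1*(-1582) = (44 + (4*2)² + 24*(4*2)) - 1*(-1582) = (44 + 8² + 24*8) + 1582 = (44 + 64 + 192) + 1582 = 300 + 1582 = 1882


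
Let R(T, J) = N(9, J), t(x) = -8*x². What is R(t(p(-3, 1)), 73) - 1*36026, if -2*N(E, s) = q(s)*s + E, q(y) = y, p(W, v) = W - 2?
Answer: -38695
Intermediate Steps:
p(W, v) = -2 + W
N(E, s) = -E/2 - s²/2 (N(E, s) = -(s*s + E)/2 = -(s² + E)/2 = -(E + s²)/2 = -E/2 - s²/2)
R(T, J) = -9/2 - J²/2 (R(T, J) = -½*9 - J²/2 = -9/2 - J²/2)
R(t(p(-3, 1)), 73) - 1*36026 = (-9/2 - ½*73²) - 1*36026 = (-9/2 - ½*5329) - 36026 = (-9/2 - 5329/2) - 36026 = -2669 - 36026 = -38695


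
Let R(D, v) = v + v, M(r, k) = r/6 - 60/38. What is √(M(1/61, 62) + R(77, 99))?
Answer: √9498684174/6954 ≈ 14.015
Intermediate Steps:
M(r, k) = -30/19 + r/6 (M(r, k) = r*(⅙) - 60*1/38 = r/6 - 30/19 = -30/19 + r/6)
R(D, v) = 2*v
√(M(1/61, 62) + R(77, 99)) = √((-30/19 + (⅙)/61) + 2*99) = √((-30/19 + (⅙)*(1/61)) + 198) = √((-30/19 + 1/366) + 198) = √(-10961/6954 + 198) = √(1365931/6954) = √9498684174/6954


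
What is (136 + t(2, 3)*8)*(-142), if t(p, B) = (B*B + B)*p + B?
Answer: -49984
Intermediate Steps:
t(p, B) = B + p*(B + B²) (t(p, B) = (B² + B)*p + B = (B + B²)*p + B = p*(B + B²) + B = B + p*(B + B²))
(136 + t(2, 3)*8)*(-142) = (136 + (3*(1 + 2 + 3*2))*8)*(-142) = (136 + (3*(1 + 2 + 6))*8)*(-142) = (136 + (3*9)*8)*(-142) = (136 + 27*8)*(-142) = (136 + 216)*(-142) = 352*(-142) = -49984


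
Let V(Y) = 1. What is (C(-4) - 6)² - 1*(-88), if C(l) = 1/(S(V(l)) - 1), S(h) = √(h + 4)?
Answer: 971/8 - 23*√5/8 ≈ 114.95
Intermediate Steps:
S(h) = √(4 + h)
C(l) = 1/(-1 + √5) (C(l) = 1/(√(4 + 1) - 1) = 1/(√5 - 1) = 1/(-1 + √5))
(C(-4) - 6)² - 1*(-88) = ((¼ + √5/4) - 6)² - 1*(-88) = (-23/4 + √5/4)² + 88 = 88 + (-23/4 + √5/4)²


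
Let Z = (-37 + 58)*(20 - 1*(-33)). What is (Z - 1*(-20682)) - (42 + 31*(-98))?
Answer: 24791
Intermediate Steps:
Z = 1113 (Z = 21*(20 + 33) = 21*53 = 1113)
(Z - 1*(-20682)) - (42 + 31*(-98)) = (1113 - 1*(-20682)) - (42 + 31*(-98)) = (1113 + 20682) - (42 - 3038) = 21795 - 1*(-2996) = 21795 + 2996 = 24791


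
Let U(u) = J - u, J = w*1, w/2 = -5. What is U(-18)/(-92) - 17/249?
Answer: -889/5727 ≈ -0.15523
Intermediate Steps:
w = -10 (w = 2*(-5) = -10)
J = -10 (J = -10*1 = -10)
U(u) = -10 - u
U(-18)/(-92) - 17/249 = (-10 - 1*(-18))/(-92) - 17/249 = (-10 + 18)*(-1/92) - 17*1/249 = 8*(-1/92) - 17/249 = -2/23 - 17/249 = -889/5727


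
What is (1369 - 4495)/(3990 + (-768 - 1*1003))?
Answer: -3126/2219 ≈ -1.4087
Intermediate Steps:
(1369 - 4495)/(3990 + (-768 - 1*1003)) = -3126/(3990 + (-768 - 1003)) = -3126/(3990 - 1771) = -3126/2219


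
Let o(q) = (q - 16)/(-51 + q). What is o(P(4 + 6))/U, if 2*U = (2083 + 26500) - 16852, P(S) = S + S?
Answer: -8/363661 ≈ -2.1999e-5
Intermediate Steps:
P(S) = 2*S
o(q) = (-16 + q)/(-51 + q)
U = 11731/2 (U = ((2083 + 26500) - 16852)/2 = (28583 - 16852)/2 = (½)*11731 = 11731/2 ≈ 5865.5)
o(P(4 + 6))/U = ((-16 + 2*(4 + 6))/(-51 + 2*(4 + 6)))/(11731/2) = ((-16 + 2*10)/(-51 + 2*10))*(2/11731) = ((-16 + 20)/(-51 + 20))*(2/11731) = (4/(-31))*(2/11731) = -1/31*4*(2/11731) = -4/31*2/11731 = -8/363661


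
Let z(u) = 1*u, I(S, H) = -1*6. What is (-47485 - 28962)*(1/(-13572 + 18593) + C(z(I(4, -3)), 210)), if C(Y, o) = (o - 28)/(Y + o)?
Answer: -34937272811/512142 ≈ -68218.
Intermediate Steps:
I(S, H) = -6
z(u) = u
C(Y, o) = (-28 + o)/(Y + o)
(-47485 - 28962)*(1/(-13572 + 18593) + C(z(I(4, -3)), 210)) = (-47485 - 28962)*(1/(-13572 + 18593) + (-28 + 210)/(-6 + 210)) = -76447*(1/5021 + 182/204) = -76447*(1/5021 + (1/204)*182) = -76447*(1/5021 + 91/102) = -76447*457013/512142 = -34937272811/512142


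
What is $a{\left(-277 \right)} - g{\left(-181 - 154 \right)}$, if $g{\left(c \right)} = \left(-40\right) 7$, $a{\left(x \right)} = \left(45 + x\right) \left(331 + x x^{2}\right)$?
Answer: $4930835944$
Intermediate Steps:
$a{\left(x \right)} = \left(45 + x\right) \left(331 + x^{3}\right)$
$g{\left(c \right)} = -280$
$a{\left(-277 \right)} - g{\left(-181 - 154 \right)} = \left(14895 + \left(-277\right)^{4} + 45 \left(-277\right)^{3} + 331 \left(-277\right)\right) - -280 = \left(14895 + 5887339441 + 45 \left(-21253933\right) - 91687\right) + 280 = \left(14895 + 5887339441 - 956426985 - 91687\right) + 280 = 4930835664 + 280 = 4930835944$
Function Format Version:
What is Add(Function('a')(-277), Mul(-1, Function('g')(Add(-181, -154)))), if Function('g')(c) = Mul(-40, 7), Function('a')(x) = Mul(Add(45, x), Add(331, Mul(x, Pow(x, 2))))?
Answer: 4930835944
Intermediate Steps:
Function('a')(x) = Mul(Add(45, x), Add(331, Pow(x, 3)))
Function('g')(c) = -280
Add(Function('a')(-277), Mul(-1, Function('g')(Add(-181, -154)))) = Add(Add(14895, Pow(-277, 4), Mul(45, Pow(-277, 3)), Mul(331, -277)), Mul(-1, -280)) = Add(Add(14895, 5887339441, Mul(45, -21253933), -91687), 280) = Add(Add(14895, 5887339441, -956426985, -91687), 280) = Add(4930835664, 280) = 4930835944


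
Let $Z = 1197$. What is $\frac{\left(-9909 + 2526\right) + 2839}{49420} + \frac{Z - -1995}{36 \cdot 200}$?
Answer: $\frac{260483}{741300} \approx 0.35139$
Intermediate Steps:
$\frac{\left(-9909 + 2526\right) + 2839}{49420} + \frac{Z - -1995}{36 \cdot 200} = \frac{\left(-9909 + 2526\right) + 2839}{49420} + \frac{1197 - -1995}{36 \cdot 200} = \left(-7383 + 2839\right) \frac{1}{49420} + \frac{1197 + 1995}{7200} = \left(-4544\right) \frac{1}{49420} + 3192 \cdot \frac{1}{7200} = - \frac{1136}{12355} + \frac{133}{300} = \frac{260483}{741300}$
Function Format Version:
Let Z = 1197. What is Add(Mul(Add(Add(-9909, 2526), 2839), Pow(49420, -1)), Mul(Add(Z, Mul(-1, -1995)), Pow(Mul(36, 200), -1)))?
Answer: Rational(260483, 741300) ≈ 0.35139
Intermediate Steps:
Add(Mul(Add(Add(-9909, 2526), 2839), Pow(49420, -1)), Mul(Add(Z, Mul(-1, -1995)), Pow(Mul(36, 200), -1))) = Add(Mul(Add(Add(-9909, 2526), 2839), Pow(49420, -1)), Mul(Add(1197, Mul(-1, -1995)), Pow(Mul(36, 200), -1))) = Add(Mul(Add(-7383, 2839), Rational(1, 49420)), Mul(Add(1197, 1995), Pow(7200, -1))) = Add(Mul(-4544, Rational(1, 49420)), Mul(3192, Rational(1, 7200))) = Add(Rational(-1136, 12355), Rational(133, 300)) = Rational(260483, 741300)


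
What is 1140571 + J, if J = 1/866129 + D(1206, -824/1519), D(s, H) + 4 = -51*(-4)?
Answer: 988054845460/866129 ≈ 1.1408e+6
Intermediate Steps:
D(s, H) = 200 (D(s, H) = -4 - 51*(-4) = -4 + 204 = 200)
J = 173225801/866129 (J = 1/866129 + 200 = 173225801/866129 ≈ 200.00)
1140571 + J = 1140571 + 173225801/866129 = 988054845460/866129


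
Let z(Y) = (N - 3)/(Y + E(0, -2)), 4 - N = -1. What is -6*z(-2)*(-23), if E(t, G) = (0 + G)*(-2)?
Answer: 138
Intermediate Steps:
N = 5 (N = 4 - 1*(-1) = 4 + 1 = 5)
E(t, G) = -2*G (E(t, G) = G*(-2) = -2*G)
z(Y) = 2/(4 + Y) (z(Y) = (5 - 3)/(Y - 2*(-2)) = 2/(Y + 4) = 2/(4 + Y))
-6*z(-2)*(-23) = -12/(4 - 2)*(-23) = -12/2*(-23) = -6*1*(-23) = -6*(-23) = 138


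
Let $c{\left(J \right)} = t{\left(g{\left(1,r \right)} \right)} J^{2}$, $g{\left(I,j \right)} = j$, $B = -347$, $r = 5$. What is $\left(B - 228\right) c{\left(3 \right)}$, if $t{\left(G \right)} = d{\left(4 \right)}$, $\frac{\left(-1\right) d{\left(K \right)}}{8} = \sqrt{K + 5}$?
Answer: $124200$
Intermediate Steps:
$d{\left(K \right)} = - 8 \sqrt{5 + K}$ ($d{\left(K \right)} = - 8 \sqrt{K + 5} = - 8 \sqrt{5 + K}$)
$t{\left(G \right)} = -24$ ($t{\left(G \right)} = - 8 \sqrt{5 + 4} = - 8 \sqrt{9} = \left(-8\right) 3 = -24$)
$c{\left(J \right)} = - 24 J^{2}$
$\left(B - 228\right) c{\left(3 \right)} = \left(-347 - 228\right) \left(- 24 \cdot 3^{2}\right) = - 575 \left(\left(-24\right) 9\right) = \left(-575\right) \left(-216\right) = 124200$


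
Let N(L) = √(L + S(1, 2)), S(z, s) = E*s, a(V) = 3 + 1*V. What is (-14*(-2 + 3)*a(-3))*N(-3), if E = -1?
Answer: 0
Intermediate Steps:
a(V) = 3 + V
S(z, s) = -s
N(L) = √(-2 + L) (N(L) = √(L - 1*2) = √(L - 2) = √(-2 + L))
(-14*(-2 + 3)*a(-3))*N(-3) = (-14*(-2 + 3)*(3 - 3))*√(-2 - 3) = (-14*0)*√(-5) = (-14*0)*(I*√5) = 0*(I*√5) = 0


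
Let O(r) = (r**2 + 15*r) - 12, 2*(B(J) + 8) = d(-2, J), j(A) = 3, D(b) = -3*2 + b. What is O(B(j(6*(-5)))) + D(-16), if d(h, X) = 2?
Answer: -90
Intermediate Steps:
D(b) = -6 + b
B(J) = -7 (B(J) = -8 + (1/2)*2 = -8 + 1 = -7)
O(r) = -12 + r**2 + 15*r
O(B(j(6*(-5)))) + D(-16) = (-12 + (-7)**2 + 15*(-7)) + (-6 - 16) = (-12 + 49 - 105) - 22 = -68 - 22 = -90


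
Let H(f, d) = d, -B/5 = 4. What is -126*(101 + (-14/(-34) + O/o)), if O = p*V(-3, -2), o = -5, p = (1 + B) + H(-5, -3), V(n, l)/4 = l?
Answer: -709128/85 ≈ -8342.7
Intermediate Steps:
B = -20 (B = -5*4 = -20)
V(n, l) = 4*l
p = -22 (p = (1 - 20) - 3 = -19 - 3 = -22)
O = 176 (O = -88*(-2) = -22*(-8) = 176)
-126*(101 + (-14/(-34) + O/o)) = -126*(101 + (-14/(-34) + 176/(-5))) = -126*(101 + (-14*(-1/34) + 176*(-⅕))) = -126*(101 + (7/17 - 176/5)) = -126*(101 - 2957/85) = -126*5628/85 = -709128/85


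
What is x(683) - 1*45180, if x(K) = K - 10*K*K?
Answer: -4709387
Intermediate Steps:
x(K) = K - 10*K**2
x(683) - 1*45180 = 683*(1 - 10*683) - 1*45180 = 683*(1 - 6830) - 45180 = 683*(-6829) - 45180 = -4664207 - 45180 = -4709387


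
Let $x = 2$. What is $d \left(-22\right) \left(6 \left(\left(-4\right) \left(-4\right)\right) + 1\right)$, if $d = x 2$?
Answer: $-8536$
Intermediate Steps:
$d = 4$ ($d = 2 \cdot 2 = 4$)
$d \left(-22\right) \left(6 \left(\left(-4\right) \left(-4\right)\right) + 1\right) = 4 \left(-22\right) \left(6 \left(\left(-4\right) \left(-4\right)\right) + 1\right) = - 88 \left(6 \cdot 16 + 1\right) = - 88 \left(96 + 1\right) = \left(-88\right) 97 = -8536$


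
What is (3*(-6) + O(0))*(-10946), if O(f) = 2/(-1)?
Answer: 218920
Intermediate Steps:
O(f) = -2 (O(f) = 2*(-1) = -2)
(3*(-6) + O(0))*(-10946) = (3*(-6) - 2)*(-10946) = (-18 - 2)*(-10946) = -20*(-10946) = 218920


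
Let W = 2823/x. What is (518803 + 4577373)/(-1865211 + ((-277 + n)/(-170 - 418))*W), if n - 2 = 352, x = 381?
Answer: -54366005568/19898081299 ≈ -2.7322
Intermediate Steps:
n = 354 (n = 2 + 352 = 354)
W = 941/127 (W = 2823/381 = 2823*(1/381) = 941/127 ≈ 7.4094)
(518803 + 4577373)/(-1865211 + ((-277 + n)/(-170 - 418))*W) = (518803 + 4577373)/(-1865211 + ((-277 + 354)/(-170 - 418))*(941/127)) = 5096176/(-1865211 + (77/(-588))*(941/127)) = 5096176/(-1865211 + (77*(-1/588))*(941/127)) = 5096176/(-1865211 - 11/84*941/127) = 5096176/(-1865211 - 10351/10668) = 5096176/(-19898081299/10668) = 5096176*(-10668/19898081299) = -54366005568/19898081299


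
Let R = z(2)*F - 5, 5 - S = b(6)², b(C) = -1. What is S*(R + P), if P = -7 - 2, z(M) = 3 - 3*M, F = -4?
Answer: -8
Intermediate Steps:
P = -9
S = 4 (S = 5 - 1*(-1)² = 5 - 1*1 = 5 - 1 = 4)
R = 7 (R = (3 - 3*2)*(-4) - 5 = (3 - 6)*(-4) - 5 = -3*(-4) - 5 = 12 - 5 = 7)
S*(R + P) = 4*(7 - 9) = 4*(-2) = -8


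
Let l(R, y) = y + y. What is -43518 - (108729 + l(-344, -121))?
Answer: -152005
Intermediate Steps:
l(R, y) = 2*y
-43518 - (108729 + l(-344, -121)) = -43518 - (108729 + 2*(-121)) = -43518 - (108729 - 242) = -43518 - 1*108487 = -43518 - 108487 = -152005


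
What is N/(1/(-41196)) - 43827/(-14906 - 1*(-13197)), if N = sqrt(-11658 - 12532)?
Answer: 43827/1709 - 41196*I*sqrt(24190) ≈ 25.645 - 6.4073e+6*I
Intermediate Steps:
N = I*sqrt(24190) (N = sqrt(-24190) = I*sqrt(24190) ≈ 155.53*I)
N/(1/(-41196)) - 43827/(-14906 - 1*(-13197)) = (I*sqrt(24190))/(1/(-41196)) - 43827/(-14906 - 1*(-13197)) = (I*sqrt(24190))/(-1/41196) - 43827/(-14906 + 13197) = (I*sqrt(24190))*(-41196) - 43827/(-1709) = -41196*I*sqrt(24190) - 43827*(-1/1709) = -41196*I*sqrt(24190) + 43827/1709 = 43827/1709 - 41196*I*sqrt(24190)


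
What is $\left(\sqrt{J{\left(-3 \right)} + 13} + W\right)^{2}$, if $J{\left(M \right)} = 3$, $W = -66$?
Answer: $3844$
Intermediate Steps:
$\left(\sqrt{J{\left(-3 \right)} + 13} + W\right)^{2} = \left(\sqrt{3 + 13} - 66\right)^{2} = \left(\sqrt{16} - 66\right)^{2} = \left(4 - 66\right)^{2} = \left(-62\right)^{2} = 3844$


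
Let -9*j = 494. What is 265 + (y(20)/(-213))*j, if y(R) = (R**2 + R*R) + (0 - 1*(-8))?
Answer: 907157/1917 ≈ 473.22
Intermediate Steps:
j = -494/9 (j = -1/9*494 = -494/9 ≈ -54.889)
y(R) = 8 + 2*R**2 (y(R) = (R**2 + R**2) + (0 + 8) = 2*R**2 + 8 = 8 + 2*R**2)
265 + (y(20)/(-213))*j = 265 + ((8 + 2*20**2)/(-213))*(-494/9) = 265 + ((8 + 2*400)*(-1/213))*(-494/9) = 265 + ((8 + 800)*(-1/213))*(-494/9) = 265 + (808*(-1/213))*(-494/9) = 265 - 808/213*(-494/9) = 265 + 399152/1917 = 907157/1917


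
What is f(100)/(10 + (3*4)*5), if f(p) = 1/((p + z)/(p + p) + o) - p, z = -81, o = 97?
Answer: -194170/135933 ≈ -1.4284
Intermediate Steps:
f(p) = 1/(97 + (-81 + p)/(2*p)) - p (f(p) = 1/((p - 81)/(p + p) + 97) - p = 1/((-81 + p)/((2*p)) + 97) - p = 1/((-81 + p)*(1/(2*p)) + 97) - p = 1/((-81 + p)/(2*p) + 97) - p = 1/(97 + (-81 + p)/(2*p)) - p)
f(100)/(10 + (3*4)*5) = ((⅓)*100*(83 - 195*100)/(-27 + 65*100))/(10 + (3*4)*5) = ((⅓)*100*(83 - 19500)/(-27 + 6500))/(10 + 12*5) = ((⅓)*100*(-19417)/6473)/(10 + 60) = ((⅓)*100*(1/6473)*(-19417))/70 = -1941700/19419*1/70 = -194170/135933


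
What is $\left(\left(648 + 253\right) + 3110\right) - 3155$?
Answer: $856$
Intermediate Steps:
$\left(\left(648 + 253\right) + 3110\right) - 3155 = \left(901 + 3110\right) - 3155 = 4011 - 3155 = 856$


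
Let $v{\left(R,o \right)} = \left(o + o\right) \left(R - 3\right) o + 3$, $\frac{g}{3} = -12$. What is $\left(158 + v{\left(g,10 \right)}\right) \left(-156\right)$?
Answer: $1191684$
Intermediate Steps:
$g = -36$ ($g = 3 \left(-12\right) = -36$)
$v{\left(R,o \right)} = 3 + 2 o^{2} \left(-3 + R\right)$ ($v{\left(R,o \right)} = 2 o \left(-3 + R\right) o + 3 = 2 o^{2} \left(-3 + R\right) + 3 = 3 + 2 o^{2} \left(-3 + R\right)$)
$\left(158 + v{\left(g,10 \right)}\right) \left(-156\right) = \left(158 + \left(3 - 6 \cdot 10^{2} + 2 \left(-36\right) 10^{2}\right)\right) \left(-156\right) = \left(158 + \left(3 - 600 + 2 \left(-36\right) 100\right)\right) \left(-156\right) = \left(158 - 7797\right) \left(-156\right) = \left(-7639\right) \left(-156\right) = 1191684$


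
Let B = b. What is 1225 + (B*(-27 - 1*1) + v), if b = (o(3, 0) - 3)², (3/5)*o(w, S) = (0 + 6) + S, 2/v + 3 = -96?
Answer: -14555/99 ≈ -147.02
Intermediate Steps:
v = -2/99 (v = 2/(-3 - 96) = 2/(-99) = 2*(-1/99) = -2/99 ≈ -0.020202)
o(w, S) = 10 + 5*S/3 (o(w, S) = 5*((0 + 6) + S)/3 = 5*(6 + S)/3 = 10 + 5*S/3)
b = 49 (b = ((10 + (5/3)*0) - 3)² = ((10 + 0) - 3)² = (10 - 3)² = 7² = 49)
B = 49
1225 + (B*(-27 - 1*1) + v) = 1225 + (49*(-27 - 1*1) - 2/99) = 1225 + (49*(-27 - 1) - 2/99) = 1225 + (49*(-28) - 2/99) = 1225 + (-1372 - 2/99) = 1225 - 135830/99 = -14555/99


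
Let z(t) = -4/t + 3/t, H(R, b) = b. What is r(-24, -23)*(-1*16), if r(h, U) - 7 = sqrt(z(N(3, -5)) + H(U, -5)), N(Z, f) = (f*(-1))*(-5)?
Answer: -112 - 32*I*sqrt(31)/5 ≈ -112.0 - 35.634*I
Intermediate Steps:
N(Z, f) = 5*f (N(Z, f) = -f*(-5) = 5*f)
z(t) = -1/t
r(h, U) = 7 + 2*I*sqrt(31)/5 (r(h, U) = 7 + sqrt(-1/(5*(-5)) - 5) = 7 + sqrt(-1/(-25) - 5) = 7 + sqrt(-1*(-1/25) - 5) = 7 + sqrt(1/25 - 5) = 7 + sqrt(-124/25) = 7 + 2*I*sqrt(31)/5)
r(-24, -23)*(-1*16) = (7 + 2*I*sqrt(31)/5)*(-1*16) = (7 + 2*I*sqrt(31)/5)*(-16) = -112 - 32*I*sqrt(31)/5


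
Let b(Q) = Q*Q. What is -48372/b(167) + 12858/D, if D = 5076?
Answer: 18843415/23594094 ≈ 0.79865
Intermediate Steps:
b(Q) = Q²
-48372/b(167) + 12858/D = -48372/(167²) + 12858/5076 = -48372/27889 + 12858*(1/5076) = -48372*1/27889 + 2143/846 = -48372/27889 + 2143/846 = 18843415/23594094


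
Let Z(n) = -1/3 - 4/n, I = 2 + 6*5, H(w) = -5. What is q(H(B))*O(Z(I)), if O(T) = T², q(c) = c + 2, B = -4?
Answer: -121/192 ≈ -0.63021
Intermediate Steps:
I = 32 (I = 2 + 30 = 32)
q(c) = 2 + c
Z(n) = -⅓ - 4/n (Z(n) = -1*⅓ - 4/n = -⅓ - 4/n)
q(H(B))*O(Z(I)) = (2 - 5)*((⅓)*(-12 - 1*32)/32)² = -3*(-12 - 32)²/9216 = -3*((⅓)*(1/32)*(-44))² = -3*(-11/24)² = -3*121/576 = -121/192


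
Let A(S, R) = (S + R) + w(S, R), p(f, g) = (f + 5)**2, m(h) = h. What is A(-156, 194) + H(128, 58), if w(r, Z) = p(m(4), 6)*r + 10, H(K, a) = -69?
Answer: -12657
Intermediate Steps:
p(f, g) = (5 + f)**2
w(r, Z) = 10 + 81*r (w(r, Z) = (5 + 4)**2*r + 10 = 9**2*r + 10 = 81*r + 10 = 10 + 81*r)
A(S, R) = 10 + R + 82*S (A(S, R) = (S + R) + (10 + 81*S) = (R + S) + (10 + 81*S) = 10 + R + 82*S)
A(-156, 194) + H(128, 58) = (10 + 194 + 82*(-156)) - 69 = (10 + 194 - 12792) - 69 = -12588 - 69 = -12657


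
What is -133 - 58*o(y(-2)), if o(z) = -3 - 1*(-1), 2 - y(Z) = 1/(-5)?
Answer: -17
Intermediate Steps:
y(Z) = 11/5 (y(Z) = 2 - 1/(-5) = 2 - (-1)/5 = 2 - 1*(-1/5) = 2 + 1/5 = 11/5)
o(z) = -2 (o(z) = -3 + 1 = -2)
-133 - 58*o(y(-2)) = -133 - 58*(-2) = -133 + 116 = -17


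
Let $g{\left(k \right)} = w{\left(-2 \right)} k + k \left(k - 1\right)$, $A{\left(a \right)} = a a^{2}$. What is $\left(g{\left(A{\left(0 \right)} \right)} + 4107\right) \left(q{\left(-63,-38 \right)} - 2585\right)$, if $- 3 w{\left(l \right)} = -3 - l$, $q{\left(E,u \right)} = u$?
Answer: $-10772661$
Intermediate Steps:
$A{\left(a \right)} = a^{3}$
$w{\left(l \right)} = 1 + \frac{l}{3}$ ($w{\left(l \right)} = - \frac{-3 - l}{3} = 1 + \frac{l}{3}$)
$g{\left(k \right)} = \frac{k}{3} + k \left(-1 + k\right)$ ($g{\left(k \right)} = \left(1 + \frac{1}{3} \left(-2\right)\right) k + k \left(k - 1\right) = \left(1 - \frac{2}{3}\right) k + k \left(-1 + k\right) = \frac{k}{3} + k \left(-1 + k\right)$)
$\left(g{\left(A{\left(0 \right)} \right)} + 4107\right) \left(q{\left(-63,-38 \right)} - 2585\right) = \left(\frac{0^{3} \left(-2 + 3 \cdot 0^{3}\right)}{3} + 4107\right) \left(-38 - 2585\right) = \left(\frac{1}{3} \cdot 0 \left(-2 + 3 \cdot 0\right) + 4107\right) \left(-2623\right) = \left(\frac{1}{3} \cdot 0 \left(-2 + 0\right) + 4107\right) \left(-2623\right) = \left(\frac{1}{3} \cdot 0 \left(-2\right) + 4107\right) \left(-2623\right) = \left(0 + 4107\right) \left(-2623\right) = 4107 \left(-2623\right) = -10772661$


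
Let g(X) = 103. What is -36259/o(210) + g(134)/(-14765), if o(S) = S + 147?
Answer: -535400906/5271105 ≈ -101.57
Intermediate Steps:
o(S) = 147 + S
-36259/o(210) + g(134)/(-14765) = -36259/(147 + 210) + 103/(-14765) = -36259/357 + 103*(-1/14765) = -36259*1/357 - 103/14765 = -36259/357 - 103/14765 = -535400906/5271105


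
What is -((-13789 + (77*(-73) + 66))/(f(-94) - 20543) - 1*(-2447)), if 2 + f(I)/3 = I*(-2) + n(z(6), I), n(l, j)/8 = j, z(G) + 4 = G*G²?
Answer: -54443071/22241 ≈ -2447.9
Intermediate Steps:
z(G) = -4 + G³ (z(G) = -4 + G*G² = -4 + G³)
n(l, j) = 8*j
f(I) = -6 + 18*I (f(I) = -6 + 3*(I*(-2) + 8*I) = -6 + 3*(-2*I + 8*I) = -6 + 3*(6*I) = -6 + 18*I)
-((-13789 + (77*(-73) + 66))/(f(-94) - 20543) - 1*(-2447)) = -((-13789 + (77*(-73) + 66))/((-6 + 18*(-94)) - 20543) - 1*(-2447)) = -((-13789 + (-5621 + 66))/((-6 - 1692) - 20543) + 2447) = -((-13789 - 5555)/(-1698 - 20543) + 2447) = -(-19344/(-22241) + 2447) = -(-19344*(-1/22241) + 2447) = -(19344/22241 + 2447) = -1*54443071/22241 = -54443071/22241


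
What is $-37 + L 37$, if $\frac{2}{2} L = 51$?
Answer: $1850$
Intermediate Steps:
$L = 51$
$-37 + L 37 = -37 + 51 \cdot 37 = -37 + 1887 = 1850$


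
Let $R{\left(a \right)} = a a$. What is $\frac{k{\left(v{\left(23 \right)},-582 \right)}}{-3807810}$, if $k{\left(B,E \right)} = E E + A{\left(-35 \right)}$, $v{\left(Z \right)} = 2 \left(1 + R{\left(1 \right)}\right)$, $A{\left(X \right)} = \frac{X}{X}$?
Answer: $- \frac{67745}{761562} \approx -0.088955$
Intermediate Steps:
$R{\left(a \right)} = a^{2}$
$A{\left(X \right)} = 1$
$v{\left(Z \right)} = 4$ ($v{\left(Z \right)} = 2 \left(1 + 1^{2}\right) = 2 \left(1 + 1\right) = 2 \cdot 2 = 4$)
$k{\left(B,E \right)} = 1 + E^{2}$ ($k{\left(B,E \right)} = E E + 1 = E^{2} + 1 = 1 + E^{2}$)
$\frac{k{\left(v{\left(23 \right)},-582 \right)}}{-3807810} = \frac{1 + \left(-582\right)^{2}}{-3807810} = \left(1 + 338724\right) \left(- \frac{1}{3807810}\right) = 338725 \left(- \frac{1}{3807810}\right) = - \frac{67745}{761562}$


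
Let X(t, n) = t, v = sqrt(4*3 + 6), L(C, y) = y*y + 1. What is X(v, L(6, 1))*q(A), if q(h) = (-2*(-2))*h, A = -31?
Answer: -372*sqrt(2) ≈ -526.09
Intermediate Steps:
L(C, y) = 1 + y**2 (L(C, y) = y**2 + 1 = 1 + y**2)
v = 3*sqrt(2) (v = sqrt(12 + 6) = sqrt(18) = 3*sqrt(2) ≈ 4.2426)
q(h) = 4*h
X(v, L(6, 1))*q(A) = (3*sqrt(2))*(4*(-31)) = (3*sqrt(2))*(-124) = -372*sqrt(2)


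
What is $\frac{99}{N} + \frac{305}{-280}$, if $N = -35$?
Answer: $- \frac{1097}{280} \approx -3.9179$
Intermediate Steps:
$\frac{99}{N} + \frac{305}{-280} = \frac{99}{-35} + \frac{305}{-280} = 99 \left(- \frac{1}{35}\right) + 305 \left(- \frac{1}{280}\right) = - \frac{99}{35} - \frac{61}{56} = - \frac{1097}{280}$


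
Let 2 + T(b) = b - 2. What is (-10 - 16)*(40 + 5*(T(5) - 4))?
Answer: -650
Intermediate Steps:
T(b) = -4 + b (T(b) = -2 + (b - 2) = -2 + (-2 + b) = -4 + b)
(-10 - 16)*(40 + 5*(T(5) - 4)) = (-10 - 16)*(40 + 5*((-4 + 5) - 4)) = -26*(40 + 5*(1 - 4)) = -26*(40 + 5*(-3)) = -26*(40 - 15) = -26*25 = -650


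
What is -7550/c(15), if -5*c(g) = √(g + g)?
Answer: 3775*√30/3 ≈ 6892.2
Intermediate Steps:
c(g) = -√2*√g/5 (c(g) = -√(g + g)/5 = -√2*√g/5)
-7550/c(15) = -7550*(-√30/6) = -(-3775)*√30/3 = 3775*√30/3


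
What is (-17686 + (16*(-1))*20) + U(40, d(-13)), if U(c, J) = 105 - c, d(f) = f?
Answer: -17941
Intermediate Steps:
(-17686 + (16*(-1))*20) + U(40, d(-13)) = (-17686 + (16*(-1))*20) + (105 - 1*40) = (-17686 - 16*20) + (105 - 40) = (-17686 - 320) + 65 = -18006 + 65 = -17941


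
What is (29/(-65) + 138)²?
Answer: 79941481/4225 ≈ 18921.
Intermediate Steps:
(29/(-65) + 138)² = (29*(-1/65) + 138)² = (-29/65 + 138)² = (8941/65)² = 79941481/4225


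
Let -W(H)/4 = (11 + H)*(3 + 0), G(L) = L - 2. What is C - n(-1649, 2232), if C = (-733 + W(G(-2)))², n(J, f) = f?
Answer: 665257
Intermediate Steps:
G(L) = -2 + L
W(H) = -132 - 12*H (W(H) = -4*(11 + H)*(3 + 0) = -4*(11 + H)*3 = -4*(33 + 3*H) = -132 - 12*H)
C = 667489 (C = (-733 + (-132 - 12*(-2 - 2)))² = (-733 + (-132 - 12*(-4)))² = (-733 + (-132 + 48))² = (-733 - 84)² = (-817)² = 667489)
C - n(-1649, 2232) = 667489 - 1*2232 = 667489 - 2232 = 665257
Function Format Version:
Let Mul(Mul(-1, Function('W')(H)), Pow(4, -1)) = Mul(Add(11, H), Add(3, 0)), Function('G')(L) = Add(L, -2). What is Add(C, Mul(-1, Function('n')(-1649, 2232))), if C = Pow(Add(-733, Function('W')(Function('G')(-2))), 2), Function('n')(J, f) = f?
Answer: 665257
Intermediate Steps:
Function('G')(L) = Add(-2, L)
Function('W')(H) = Add(-132, Mul(-12, H)) (Function('W')(H) = Mul(-4, Mul(Add(11, H), Add(3, 0))) = Mul(-4, Mul(Add(11, H), 3)) = Mul(-4, Add(33, Mul(3, H))) = Add(-132, Mul(-12, H)))
C = 667489 (C = Pow(Add(-733, Add(-132, Mul(-12, Add(-2, -2)))), 2) = Pow(Add(-733, Add(-132, Mul(-12, -4))), 2) = Pow(Add(-733, Add(-132, 48)), 2) = Pow(Add(-733, -84), 2) = Pow(-817, 2) = 667489)
Add(C, Mul(-1, Function('n')(-1649, 2232))) = Add(667489, Mul(-1, 2232)) = Add(667489, -2232) = 665257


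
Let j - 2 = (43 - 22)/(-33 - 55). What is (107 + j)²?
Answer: 91604041/7744 ≈ 11829.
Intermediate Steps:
j = 155/88 (j = 2 + (43 - 22)/(-33 - 55) = 2 + 21/(-88) = 2 + 21*(-1/88) = 2 - 21/88 = 155/88 ≈ 1.7614)
(107 + j)² = (107 + 155/88)² = (9571/88)² = 91604041/7744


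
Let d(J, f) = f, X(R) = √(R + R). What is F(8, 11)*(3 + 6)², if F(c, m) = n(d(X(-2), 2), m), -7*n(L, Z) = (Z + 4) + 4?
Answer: -1539/7 ≈ -219.86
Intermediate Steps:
X(R) = √2*√R (X(R) = √(2*R) = √2*√R)
n(L, Z) = -8/7 - Z/7 (n(L, Z) = -((Z + 4) + 4)/7 = -((4 + Z) + 4)/7 = -(8 + Z)/7 = -8/7 - Z/7)
F(c, m) = -8/7 - m/7
F(8, 11)*(3 + 6)² = (-8/7 - ⅐*11)*(3 + 6)² = (-8/7 - 11/7)*9² = -19/7*81 = -1539/7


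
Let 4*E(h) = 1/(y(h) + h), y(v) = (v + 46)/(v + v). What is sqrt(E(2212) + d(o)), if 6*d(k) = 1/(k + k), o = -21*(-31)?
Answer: sqrt(9785511290482669)/6372083046 ≈ 0.015524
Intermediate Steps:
o = 651
y(v) = (46 + v)/(2*v) (y(v) = (46 + v)/((2*v)) = (46 + v)*(1/(2*v)) = (46 + v)/(2*v))
d(k) = 1/(12*k) (d(k) = 1/(6*(k + k)) = 1/(6*((2*k))) = (1/(2*k))/6 = 1/(12*k))
E(h) = 1/(4*(h + (46 + h)/(2*h))) (E(h) = 1/(4*((46 + h)/(2*h) + h)) = 1/(4*(h + (46 + h)/(2*h))))
sqrt(E(2212) + d(o)) = sqrt((1/2)*2212/(46 + 2212 + 2*2212**2) + (1/12)/651) = sqrt((1/2)*2212/(46 + 2212 + 2*4892944) + (1/12)*(1/651)) = sqrt((1/2)*2212/(46 + 2212 + 9785888) + 1/7812) = sqrt((1/2)*2212/9788146 + 1/7812) = sqrt((1/2)*2212*(1/9788146) + 1/7812) = sqrt(553/4894073 + 1/7812) = sqrt(9214109/38232498276) = sqrt(9785511290482669)/6372083046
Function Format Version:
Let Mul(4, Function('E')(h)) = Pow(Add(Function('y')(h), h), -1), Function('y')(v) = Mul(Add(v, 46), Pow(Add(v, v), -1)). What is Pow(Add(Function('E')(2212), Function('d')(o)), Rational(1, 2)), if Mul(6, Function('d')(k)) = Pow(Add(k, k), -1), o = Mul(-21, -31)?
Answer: Mul(Rational(1, 6372083046), Pow(9785511290482669, Rational(1, 2))) ≈ 0.015524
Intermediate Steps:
o = 651
Function('y')(v) = Mul(Rational(1, 2), Pow(v, -1), Add(46, v)) (Function('y')(v) = Mul(Add(46, v), Pow(Mul(2, v), -1)) = Mul(Add(46, v), Mul(Rational(1, 2), Pow(v, -1))) = Mul(Rational(1, 2), Pow(v, -1), Add(46, v)))
Function('d')(k) = Mul(Rational(1, 12), Pow(k, -1)) (Function('d')(k) = Mul(Rational(1, 6), Pow(Add(k, k), -1)) = Mul(Rational(1, 6), Pow(Mul(2, k), -1)) = Mul(Rational(1, 6), Mul(Rational(1, 2), Pow(k, -1))) = Mul(Rational(1, 12), Pow(k, -1)))
Function('E')(h) = Mul(Rational(1, 4), Pow(Add(h, Mul(Rational(1, 2), Pow(h, -1), Add(46, h))), -1)) (Function('E')(h) = Mul(Rational(1, 4), Pow(Add(Mul(Rational(1, 2), Pow(h, -1), Add(46, h)), h), -1)) = Mul(Rational(1, 4), Pow(Add(h, Mul(Rational(1, 2), Pow(h, -1), Add(46, h))), -1)))
Pow(Add(Function('E')(2212), Function('d')(o)), Rational(1, 2)) = Pow(Add(Mul(Rational(1, 2), 2212, Pow(Add(46, 2212, Mul(2, Pow(2212, 2))), -1)), Mul(Rational(1, 12), Pow(651, -1))), Rational(1, 2)) = Pow(Add(Mul(Rational(1, 2), 2212, Pow(Add(46, 2212, Mul(2, 4892944)), -1)), Mul(Rational(1, 12), Rational(1, 651))), Rational(1, 2)) = Pow(Add(Mul(Rational(1, 2), 2212, Pow(Add(46, 2212, 9785888), -1)), Rational(1, 7812)), Rational(1, 2)) = Pow(Add(Mul(Rational(1, 2), 2212, Pow(9788146, -1)), Rational(1, 7812)), Rational(1, 2)) = Pow(Add(Mul(Rational(1, 2), 2212, Rational(1, 9788146)), Rational(1, 7812)), Rational(1, 2)) = Pow(Add(Rational(553, 4894073), Rational(1, 7812)), Rational(1, 2)) = Pow(Rational(9214109, 38232498276), Rational(1, 2)) = Mul(Rational(1, 6372083046), Pow(9785511290482669, Rational(1, 2)))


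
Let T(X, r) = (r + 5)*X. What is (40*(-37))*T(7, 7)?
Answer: -124320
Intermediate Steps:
T(X, r) = X*(5 + r) (T(X, r) = (5 + r)*X = X*(5 + r))
(40*(-37))*T(7, 7) = (40*(-37))*(7*(5 + 7)) = -10360*12 = -1480*84 = -124320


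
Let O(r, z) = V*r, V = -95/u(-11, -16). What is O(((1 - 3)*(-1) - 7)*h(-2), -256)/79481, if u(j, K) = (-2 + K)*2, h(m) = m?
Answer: 475/1430658 ≈ 0.00033202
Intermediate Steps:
u(j, K) = -4 + 2*K
V = 95/36 (V = -95/(-4 + 2*(-16)) = -95/(-4 - 32) = -95/(-36) = -95*(-1/36) = 95/36 ≈ 2.6389)
O(r, z) = 95*r/36
O(((1 - 3)*(-1) - 7)*h(-2), -256)/79481 = (95*(((1 - 3)*(-1) - 7)*(-2))/36)/79481 = (95*((-2*(-1) - 7)*(-2))/36)*(1/79481) = (95*((2 - 7)*(-2))/36)*(1/79481) = (95*(-5*(-2))/36)*(1/79481) = ((95/36)*10)*(1/79481) = (475/18)*(1/79481) = 475/1430658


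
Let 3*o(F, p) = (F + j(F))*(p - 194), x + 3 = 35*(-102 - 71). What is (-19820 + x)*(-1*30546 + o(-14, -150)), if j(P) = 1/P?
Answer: 5241002332/7 ≈ 7.4872e+8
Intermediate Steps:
x = -6058 (x = -3 + 35*(-102 - 71) = -3 + 35*(-173) = -3 - 6055 = -6058)
o(F, p) = (-194 + p)*(F + 1/F)/3 (o(F, p) = ((F + 1/F)*(p - 194))/3 = ((F + 1/F)*(-194 + p))/3 = ((-194 + p)*(F + 1/F))/3 = (-194 + p)*(F + 1/F)/3)
(-19820 + x)*(-1*30546 + o(-14, -150)) = (-19820 - 6058)*(-1*30546 + (1/3)*(-194 - 150 + (-14)**2*(-194 - 150))/(-14)) = -25878*(-30546 + (1/3)*(-1/14)*(-194 - 150 + 196*(-344))) = -25878*(-30546 + (1/3)*(-1/14)*(-194 - 150 - 67424)) = -25878*(-30546 + (1/3)*(-1/14)*(-67768)) = -25878*(-30546 + 33884/21) = -25878*(-607582/21) = 5241002332/7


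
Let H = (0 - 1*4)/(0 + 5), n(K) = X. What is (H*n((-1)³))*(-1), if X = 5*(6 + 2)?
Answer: 32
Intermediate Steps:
X = 40 (X = 5*8 = 40)
n(K) = 40
H = -⅘ (H = (0 - 4)/5 = -4*⅕ = -⅘ ≈ -0.80000)
(H*n((-1)³))*(-1) = -⅘*40*(-1) = -32*(-1) = 32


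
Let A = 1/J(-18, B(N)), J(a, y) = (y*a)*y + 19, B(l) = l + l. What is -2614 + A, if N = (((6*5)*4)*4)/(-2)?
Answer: -10840731135/4147181 ≈ -2614.0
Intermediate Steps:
N = -240 (N = ((30*4)*4)*(-1/2) = (120*4)*(-1/2) = 480*(-1/2) = -240)
B(l) = 2*l
J(a, y) = 19 + a*y**2 (J(a, y) = (a*y)*y + 19 = a*y**2 + 19 = 19 + a*y**2)
A = -1/4147181 (A = 1/(19 - 18*(2*(-240))**2) = 1/(19 - 18*(-480)**2) = 1/(19 - 18*230400) = 1/(19 - 4147200) = 1/(-4147181) = -1/4147181 ≈ -2.4113e-7)
-2614 + A = -2614 - 1/4147181 = -10840731135/4147181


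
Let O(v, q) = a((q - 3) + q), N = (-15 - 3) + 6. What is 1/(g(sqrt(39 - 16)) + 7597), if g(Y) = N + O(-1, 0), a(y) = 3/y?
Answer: 1/7584 ≈ 0.00013186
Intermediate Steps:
N = -12 (N = -18 + 6 = -12)
O(v, q) = 3/(-3 + 2*q) (O(v, q) = 3/((q - 3) + q) = 3/((-3 + q) + q) = 3/(-3 + 2*q))
g(Y) = -13 (g(Y) = -12 + 3/(-3 + 2*0) = -12 + 3/(-3 + 0) = -12 + 3/(-3) = -12 + 3*(-1/3) = -12 - 1 = -13)
1/(g(sqrt(39 - 16)) + 7597) = 1/(-13 + 7597) = 1/7584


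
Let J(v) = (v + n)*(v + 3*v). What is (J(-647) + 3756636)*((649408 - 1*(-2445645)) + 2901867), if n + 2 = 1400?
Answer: 10872703812160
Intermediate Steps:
n = 1398 (n = -2 + 1400 = 1398)
J(v) = 4*v*(1398 + v) (J(v) = (v + 1398)*(v + 3*v) = (1398 + v)*(4*v) = 4*v*(1398 + v))
(J(-647) + 3756636)*((649408 - 1*(-2445645)) + 2901867) = (4*(-647)*(1398 - 647) + 3756636)*((649408 - 1*(-2445645)) + 2901867) = (4*(-647)*751 + 3756636)*((649408 + 2445645) + 2901867) = (-1943588 + 3756636)*(3095053 + 2901867) = 1813048*5996920 = 10872703812160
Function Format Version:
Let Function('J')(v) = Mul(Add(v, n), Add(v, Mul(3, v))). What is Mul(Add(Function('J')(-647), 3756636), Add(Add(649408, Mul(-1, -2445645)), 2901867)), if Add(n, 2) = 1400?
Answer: 10872703812160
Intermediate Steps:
n = 1398 (n = Add(-2, 1400) = 1398)
Function('J')(v) = Mul(4, v, Add(1398, v)) (Function('J')(v) = Mul(Add(v, 1398), Add(v, Mul(3, v))) = Mul(Add(1398, v), Mul(4, v)) = Mul(4, v, Add(1398, v)))
Mul(Add(Function('J')(-647), 3756636), Add(Add(649408, Mul(-1, -2445645)), 2901867)) = Mul(Add(Mul(4, -647, Add(1398, -647)), 3756636), Add(Add(649408, Mul(-1, -2445645)), 2901867)) = Mul(Add(Mul(4, -647, 751), 3756636), Add(Add(649408, 2445645), 2901867)) = Mul(Add(-1943588, 3756636), Add(3095053, 2901867)) = Mul(1813048, 5996920) = 10872703812160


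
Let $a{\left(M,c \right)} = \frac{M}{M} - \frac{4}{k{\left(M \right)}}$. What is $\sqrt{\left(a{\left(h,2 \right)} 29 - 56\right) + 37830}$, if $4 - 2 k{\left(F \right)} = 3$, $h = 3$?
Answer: $\sqrt{37571} \approx 193.83$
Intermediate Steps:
$k{\left(F \right)} = \frac{1}{2}$ ($k{\left(F \right)} = 2 - \frac{3}{2} = \frac{1}{2}$)
$a{\left(M,c \right)} = -7$ ($a{\left(M,c \right)} = \frac{M}{M} - 4 \frac{1}{\frac{1}{2}} = 1 - 8 = -7$)
$\sqrt{\left(a{\left(h,2 \right)} 29 - 56\right) + 37830} = \sqrt{\left(\left(-7\right) 29 - 56\right) + 37830} = \sqrt{\left(-203 - 56\right) + 37830} = \sqrt{-259 + 37830} = \sqrt{37571}$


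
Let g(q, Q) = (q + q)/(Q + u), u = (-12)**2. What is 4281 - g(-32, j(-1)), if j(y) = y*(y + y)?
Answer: 312545/73 ≈ 4281.4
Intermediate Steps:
u = 144
j(y) = 2*y**2 (j(y) = y*(2*y) = 2*y**2)
g(q, Q) = 2*q/(144 + Q) (g(q, Q) = (q + q)/(Q + 144) = (2*q)/(144 + Q) = 2*q/(144 + Q))
4281 - g(-32, j(-1)) = 4281 - 2*(-32)/(144 + 2*(-1)**2) = 4281 - 2*(-32)/(144 + 2*1) = 4281 - 2*(-32)/(144 + 2) = 4281 - 2*(-32)/146 = 4281 - 1*(-32/73) = 4281 + 32/73 = 312545/73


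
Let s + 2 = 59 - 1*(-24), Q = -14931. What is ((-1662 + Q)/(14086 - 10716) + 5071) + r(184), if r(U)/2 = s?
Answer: 17618617/3370 ≈ 5228.1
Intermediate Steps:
s = 81 (s = -2 + (59 - 1*(-24)) = -2 + (59 + 24) = -2 + 83 = 81)
r(U) = 162 (r(U) = 2*81 = 162)
((-1662 + Q)/(14086 - 10716) + 5071) + r(184) = ((-1662 - 14931)/(14086 - 10716) + 5071) + 162 = (-16593/3370 + 5071) + 162 = 17072677/3370 + 162 = 17618617/3370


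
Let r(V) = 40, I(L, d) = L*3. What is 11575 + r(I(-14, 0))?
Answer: 11615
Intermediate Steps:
I(L, d) = 3*L
11575 + r(I(-14, 0)) = 11575 + 40 = 11615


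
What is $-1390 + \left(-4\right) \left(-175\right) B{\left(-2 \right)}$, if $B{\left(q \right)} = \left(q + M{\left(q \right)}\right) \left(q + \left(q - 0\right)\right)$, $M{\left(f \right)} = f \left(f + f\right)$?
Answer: $-18190$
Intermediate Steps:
$M{\left(f \right)} = 2 f^{2}$ ($M{\left(f \right)} = f 2 f = 2 f^{2}$)
$B{\left(q \right)} = 2 q \left(q + 2 q^{2}\right)$ ($B{\left(q \right)} = \left(q + 2 q^{2}\right) \left(q + \left(q - 0\right)\right) = \left(q + 2 q^{2}\right) \left(q + \left(q + 0\right)\right) = \left(q + 2 q^{2}\right) \left(q + q\right) = \left(q + 2 q^{2}\right) 2 q = 2 q \left(q + 2 q^{2}\right)$)
$-1390 + \left(-4\right) \left(-175\right) B{\left(-2 \right)} = -1390 + \left(-4\right) \left(-175\right) \left(-2\right)^{2} \left(2 + 4 \left(-2\right)\right) = -1390 + 700 \cdot 4 \left(2 - 8\right) = -1390 + 700 \cdot 4 \left(-6\right) = -1390 + 700 \left(-24\right) = -1390 - 16800 = -18190$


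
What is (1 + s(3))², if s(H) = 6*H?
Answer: 361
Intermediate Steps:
(1 + s(3))² = (1 + 6*3)² = (1 + 18)² = 19² = 361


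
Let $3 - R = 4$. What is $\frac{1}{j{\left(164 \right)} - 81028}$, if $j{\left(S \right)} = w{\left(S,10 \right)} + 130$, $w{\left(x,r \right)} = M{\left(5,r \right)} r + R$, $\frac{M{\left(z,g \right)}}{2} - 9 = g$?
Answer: $- \frac{1}{80519} \approx -1.2419 \cdot 10^{-5}$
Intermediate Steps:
$R = -1$ ($R = 3 - 4 = -1$)
$M{\left(z,g \right)} = 18 + 2 g$
$w{\left(x,r \right)} = -1 + r \left(18 + 2 r\right)$ ($w{\left(x,r \right)} = \left(18 + 2 r\right) r - 1 = r \left(18 + 2 r\right) - 1 = -1 + r \left(18 + 2 r\right)$)
$j{\left(S \right)} = 509$ ($j{\left(S \right)} = \left(-1 + 2 \cdot 10 \left(9 + 10\right)\right) + 130 = \left(-1 + 2 \cdot 10 \cdot 19\right) + 130 = \left(-1 + 380\right) + 130 = 379 + 130 = 509$)
$\frac{1}{j{\left(164 \right)} - 81028} = \frac{1}{509 - 81028} = \frac{1}{-80519} = - \frac{1}{80519}$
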